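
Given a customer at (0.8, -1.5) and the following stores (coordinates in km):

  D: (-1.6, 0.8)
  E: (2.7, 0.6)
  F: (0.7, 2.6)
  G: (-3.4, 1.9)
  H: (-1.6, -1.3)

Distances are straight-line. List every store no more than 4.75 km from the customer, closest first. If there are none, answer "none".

H, E, D, F

Distances from (0.8, -1.5):
D: √((-2.4)² + (2.3)²) = √(5.760 + 5.290) = 3.3 km
E: √((1.9)² + (2.1)²) = √(3.610 + 4.410) = 2.8 km
F: √((-0.1)² + (4.1)²) = √(0.010 + 16.810) = 4.1 km
G: √((-4.2)² + (3.4)²) = √(17.640 + 11.560) = 5.4 km
H: √((-2.4)² + (0.2)²) = √(5.760 + 0.040) = 2.4 km
Threshold 4.75 km: H (2.4 km), E (2.8 km), D (3.3 km), F (4.1 km) are within range.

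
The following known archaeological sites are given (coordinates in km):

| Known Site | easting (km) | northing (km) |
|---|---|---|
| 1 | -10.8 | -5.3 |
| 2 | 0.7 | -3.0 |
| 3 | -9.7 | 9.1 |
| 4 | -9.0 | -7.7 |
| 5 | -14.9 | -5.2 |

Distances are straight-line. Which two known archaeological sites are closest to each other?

1 and 4

Pairwise distances:
1–2: √((11.5)² + (2.3)²) = √(132.250 + 5.290) = 11.7 km
1–3: √((1.1)² + (14.4)²) = √(1.210 + 207.360) = 14.4 km
1–4: √((1.8)² + (-2.4)²) = √(3.240 + 5.760) = 3.0 km
1–5: √((-4.1)² + (0.1)²) = √(16.810 + 0.010) = 4.1 km
2–3: √((-10.4)² + (12.1)²) = √(108.160 + 146.410) = 16.0 km
2–4: √((-9.7)² + (-4.7)²) = √(94.090 + 22.090) = 10.8 km
2–5: √((-15.6)² + (-2.2)²) = √(243.360 + 4.840) = 15.8 km
3–4: √((0.7)² + (-16.8)²) = √(0.490 + 282.240) = 16.8 km
3–5: √((-5.2)² + (-14.3)²) = √(27.040 + 204.490) = 15.2 km
4–5: √((-5.9)² + (2.5)²) = √(34.810 + 6.250) = 6.4 km
Closest pair: 1–4 at 3.0 km.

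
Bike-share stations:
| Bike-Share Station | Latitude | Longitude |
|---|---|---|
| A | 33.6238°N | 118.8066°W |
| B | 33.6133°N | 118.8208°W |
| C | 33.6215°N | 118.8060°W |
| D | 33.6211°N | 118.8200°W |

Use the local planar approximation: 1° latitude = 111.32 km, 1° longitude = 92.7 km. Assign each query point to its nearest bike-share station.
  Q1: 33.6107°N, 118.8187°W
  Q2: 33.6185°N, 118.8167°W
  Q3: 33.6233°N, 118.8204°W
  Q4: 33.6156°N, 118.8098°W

Q1 at 33.6107°N, 118.8187°W:
  A: 1.8398 km
  B: 0.3488 km
  C: 1.6827 km
  D: 1.1640 km
  → nearest: B (0.3488 km)
Q2 at 33.6185°N, 118.8167°W:
  A: 1.1067 km
  B: 0.6925 km
  C: 1.0466 km
  D: 0.4211 km
  → nearest: D (0.4211 km)
Q3 at 33.6233°N, 118.8204°W:
  A: 1.2805 km
  B: 1.1138 km
  C: 1.3498 km
  D: 0.2477 km
  → nearest: D (0.2477 km)
Q4 at 33.6156°N, 118.8098°W:
  A: 0.9598 km
  B: 1.0514 km
  C: 0.7453 km
  D: 1.1265 km
  → nearest: C (0.7453 km)

Q1→B; Q2→D; Q3→D; Q4→C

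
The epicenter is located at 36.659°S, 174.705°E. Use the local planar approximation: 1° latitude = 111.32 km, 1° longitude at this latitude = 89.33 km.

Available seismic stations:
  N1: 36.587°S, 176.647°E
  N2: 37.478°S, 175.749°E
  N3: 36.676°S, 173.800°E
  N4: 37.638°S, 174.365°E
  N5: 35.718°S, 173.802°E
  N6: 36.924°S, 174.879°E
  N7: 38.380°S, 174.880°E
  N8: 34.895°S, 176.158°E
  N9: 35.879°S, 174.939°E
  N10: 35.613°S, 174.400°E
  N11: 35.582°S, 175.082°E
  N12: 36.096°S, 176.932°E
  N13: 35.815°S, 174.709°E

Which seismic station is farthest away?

Distances from 36.659°S, 174.705°E:
N1: √((0.072·111.32)² + (1.942·89.33)²) = √(64.24087 + 30094.91487) = 173.664 km
N2: √((-0.819·111.32)² + (1.044·89.33)²) = √(8312.16583 + 8697.52459) = 130.421 km
N3: √((-0.017·111.32)² + (-0.905·89.33)²) = √(3.58133 + 6535.69575) = 80.866 km
N4: √((-0.979·111.32)² + (-0.340·89.33)²) = √(11877.13735 + 922.47053) = 113.135 km
N5: √((0.941·111.32)² + (-0.903·89.33)²) = √(10973.00664 + 6506.84061) = 132.211 km
N6: √((-0.265·111.32)² + (0.174·89.33)²) = √(870.23820 + 241.59791) = 33.344 km
N7: √((-1.721·111.32)² + (0.175·89.33)²) = √(36703.55544 + 244.38287) = 192.218 km
N8: √((1.764·111.32)² + (1.453·89.33)²) = √(38560.57994 + 16847.12882) = 235.388 km
N9: √((0.780·111.32)² + (0.234·89.33)²) = √(7539.37944 + 436.94461) = 89.310 km
N10: √((1.046·111.32)² + (-0.305·89.33)²) = √(13558.44127 + 742.32544) = 119.586 km
N11: √((1.077·111.32)² + (0.377·89.33)²) = √(14374.00534 + 1134.16794) = 124.532 km
N12: √((0.563·111.32)² + (2.227·89.33)²) = √(3927.92498 + 39576.29204) = 208.577 km
N13: √((0.844·111.32)² + (0.004·89.33)²) = √(8827.36915 + 0.12768) = 93.955 km
Maximum: N8 at 235.388 km.

N8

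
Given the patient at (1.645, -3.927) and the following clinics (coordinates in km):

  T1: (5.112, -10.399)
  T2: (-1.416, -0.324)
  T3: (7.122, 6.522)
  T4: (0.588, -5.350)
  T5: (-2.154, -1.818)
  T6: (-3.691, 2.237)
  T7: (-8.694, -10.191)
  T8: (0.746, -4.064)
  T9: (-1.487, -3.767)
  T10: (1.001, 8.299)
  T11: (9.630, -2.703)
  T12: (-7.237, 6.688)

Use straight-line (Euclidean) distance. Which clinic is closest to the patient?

Distances from (1.645, -3.927):
T1: 7.342 km
T2: 4.728 km
T3: 11.797 km
T4: 1.773 km
T5: 4.345 km
T6: 8.153 km
T7: 12.089 km
T8: 0.909 km
T9: 3.136 km
T10: 12.243 km
T11: 8.078 km
T12: 13.841 km
Minimum: T8 at 0.909 km.

T8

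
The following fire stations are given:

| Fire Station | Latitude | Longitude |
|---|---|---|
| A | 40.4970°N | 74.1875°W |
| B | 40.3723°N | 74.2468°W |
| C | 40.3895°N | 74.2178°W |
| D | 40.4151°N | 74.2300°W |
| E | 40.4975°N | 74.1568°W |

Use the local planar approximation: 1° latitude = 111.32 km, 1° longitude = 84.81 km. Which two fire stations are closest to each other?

A and E

Pairwise distances:
A–E: √((0.0005·111.32)² + (0.0307·84.81)²) = √(0.003098 + 6.779082) = 2.6043 km
C–D: √((0.0256·111.32)² + (-0.0122·84.81)²) = √(8.121314 + 1.070567) = 3.0318 km
B–C: √((0.0172·111.32)² + (0.0290·84.81)²) = √(3.666091 + 6.049091) = 3.1169 km
B–D: √((0.0428·111.32)² + (0.0168·84.81)²) = √(22.700422 + 2.030078) = 4.9730 km
A–D: √((-0.0819·111.32)² + (-0.0425·84.81)²) = √(83.121658 + 12.991880) = 9.8038 km
D–E: √((0.0824·111.32)² + (0.0732·84.81)²) = √(84.139673 + 38.540406) = 11.0761 km
A–C: √((-0.1075·111.32)² + (-0.0303·84.81)²) = √(143.206696 + 6.603579) = 12.2397 km
C–E: √((0.1080·111.32)² + (0.0610·84.81)²) = √(144.541949 + 26.764171) = 13.0884 km
A–B: √((-0.1247·111.32)² + (-0.0593·84.81)²) = √(192.698930 + 25.293185) = 14.7646 km
B–E: √((0.1252·111.32)² + (0.0900·84.81)²) = √(194.247328 + 58.261162) = 15.8905 km
Closest pair: A–E at 2.6043 km.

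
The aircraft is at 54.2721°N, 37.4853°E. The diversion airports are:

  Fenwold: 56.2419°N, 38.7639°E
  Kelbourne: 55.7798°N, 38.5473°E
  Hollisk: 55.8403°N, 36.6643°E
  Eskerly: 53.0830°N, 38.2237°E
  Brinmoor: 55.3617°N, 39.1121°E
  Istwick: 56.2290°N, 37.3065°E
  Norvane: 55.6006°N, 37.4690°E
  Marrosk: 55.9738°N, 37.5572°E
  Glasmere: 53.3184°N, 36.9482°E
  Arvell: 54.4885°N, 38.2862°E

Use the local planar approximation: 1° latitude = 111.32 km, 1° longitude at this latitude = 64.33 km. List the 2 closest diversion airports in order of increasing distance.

Distances from 54.2721°N, 37.4853°E:
Fenwold: 234.1972 km
Kelbourne: 181.2091 km
Hollisk: 182.3864 km
Eskerly: 140.6355 km
Brinmoor: 160.2010 km
Istwick: 218.1456 km
Norvane: 147.8923 km
Marrosk: 189.4897 km
Glasmere: 111.6468 km
Arvell: 56.8755 km
Sorted: Arvell (56.8755 km) < Glasmere (111.6468 km) < Eskerly (140.6355 km) < Norvane (147.8923 km) < …

Arvell, Glasmere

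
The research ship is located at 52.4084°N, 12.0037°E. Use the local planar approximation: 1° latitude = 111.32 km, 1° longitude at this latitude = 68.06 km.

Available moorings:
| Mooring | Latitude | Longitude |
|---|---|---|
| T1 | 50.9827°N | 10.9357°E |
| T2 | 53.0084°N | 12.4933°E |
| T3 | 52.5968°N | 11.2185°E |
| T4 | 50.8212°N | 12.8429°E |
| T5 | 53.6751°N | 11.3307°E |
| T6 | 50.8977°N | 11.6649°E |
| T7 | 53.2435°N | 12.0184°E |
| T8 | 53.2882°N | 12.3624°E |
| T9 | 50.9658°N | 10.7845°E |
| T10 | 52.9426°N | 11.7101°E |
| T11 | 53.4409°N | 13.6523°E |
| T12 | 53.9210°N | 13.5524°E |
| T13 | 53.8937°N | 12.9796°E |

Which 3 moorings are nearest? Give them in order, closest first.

T3, T10, T2

Distances from 52.4084°N, 12.0037°E:
T1: 174.5625 km
T2: 74.6427 km
T3: 57.4087 km
T4: 185.6894 km
T5: 148.2619 km
T6: 169.7446 km
T7: 92.9687 km
T8: 100.9362 km
T9: 180.7614 km
T10: 62.7347 km
T11: 160.6250 km
T12: 198.6525 km
T13: 178.1855 km
Sorted: T3 (57.4087 km) < T10 (62.7347 km) < T2 (74.6427 km) < T7 (92.9687 km) < T8 (100.9362 km) < …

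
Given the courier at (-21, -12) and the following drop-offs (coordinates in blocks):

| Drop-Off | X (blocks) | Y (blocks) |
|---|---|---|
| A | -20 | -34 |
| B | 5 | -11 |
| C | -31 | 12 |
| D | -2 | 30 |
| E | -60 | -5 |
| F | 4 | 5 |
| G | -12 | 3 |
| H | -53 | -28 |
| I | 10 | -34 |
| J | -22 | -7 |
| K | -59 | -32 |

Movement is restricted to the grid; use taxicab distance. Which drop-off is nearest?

J

Distances from (-21, -12):
A: |1| + |-22| = 1 + 22 = 23 blocks
B: |26| + |1| = 26 + 1 = 27 blocks
C: |-10| + |24| = 10 + 24 = 34 blocks
D: |19| + |42| = 19 + 42 = 61 blocks
E: |-39| + |7| = 39 + 7 = 46 blocks
F: |25| + |17| = 25 + 17 = 42 blocks
G: |9| + |15| = 9 + 15 = 24 blocks
H: |-32| + |-16| = 32 + 16 = 48 blocks
I: |31| + |-22| = 31 + 22 = 53 blocks
J: |-1| + |5| = 1 + 5 = 6 blocks
K: |-38| + |-20| = 38 + 20 = 58 blocks
Minimum: J at 6 blocks.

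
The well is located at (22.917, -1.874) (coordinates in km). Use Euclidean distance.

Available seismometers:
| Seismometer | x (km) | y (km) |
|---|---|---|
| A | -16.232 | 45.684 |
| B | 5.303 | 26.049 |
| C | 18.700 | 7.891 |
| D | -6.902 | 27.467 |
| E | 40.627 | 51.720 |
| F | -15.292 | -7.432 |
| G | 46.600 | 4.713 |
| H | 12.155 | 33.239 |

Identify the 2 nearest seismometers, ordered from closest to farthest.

Distances from (22.917, -1.874):
A: √((-39.149)² + (47.558)²) = √(1532.64420 + 2261.76336) = 61.599 km
B: √((-17.614)² + (27.923)²) = √(310.25300 + 779.69393) = 33.014 km
C: √((-4.217)² + (9.765)²) = √(17.78309 + 95.35523) = 10.637 km
D: √((-29.819)² + (29.341)²) = √(889.17276 + 860.89428) = 41.834 km
E: √((17.710)² + (53.594)²) = √(313.64410 + 2872.31684) = 56.444 km
F: √((-38.209)² + (-5.558)²) = √(1459.92768 + 30.89136) = 38.611 km
G: √((23.683)² + (6.587)²) = √(560.88449 + 43.38857) = 24.582 km
H: √((-10.762)² + (35.113)²) = √(115.82064 + 1232.92277) = 36.725 km
Sorted: C (10.637 km) < G (24.582 km) < B (33.014 km) < H (36.725 km) < …

C, G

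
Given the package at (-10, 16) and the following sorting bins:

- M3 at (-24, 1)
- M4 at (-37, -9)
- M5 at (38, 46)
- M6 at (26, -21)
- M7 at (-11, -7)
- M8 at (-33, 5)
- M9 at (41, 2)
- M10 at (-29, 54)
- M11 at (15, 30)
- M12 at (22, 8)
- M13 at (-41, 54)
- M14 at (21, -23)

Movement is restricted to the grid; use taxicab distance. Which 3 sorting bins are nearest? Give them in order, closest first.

Distances from (-10, 16):
M3: |-14| + |-15| = 14 + 15 = 29
M4: |-27| + |-25| = 27 + 25 = 52
M5: |48| + |30| = 48 + 30 = 78
M6: |36| + |-37| = 36 + 37 = 73
M7: |-1| + |-23| = 1 + 23 = 24
M8: |-23| + |-11| = 23 + 11 = 34
M9: |51| + |-14| = 51 + 14 = 65
M10: |-19| + |38| = 19 + 38 = 57
M11: |25| + |14| = 25 + 14 = 39
M12: |32| + |-8| = 32 + 8 = 40
M13: |-31| + |38| = 31 + 38 = 69
M14: |31| + |-39| = 31 + 39 = 70
Sorted: M7 (24) < M3 (29) < M8 (34) < M11 (39) < M12 (40) < …

M7, M3, M8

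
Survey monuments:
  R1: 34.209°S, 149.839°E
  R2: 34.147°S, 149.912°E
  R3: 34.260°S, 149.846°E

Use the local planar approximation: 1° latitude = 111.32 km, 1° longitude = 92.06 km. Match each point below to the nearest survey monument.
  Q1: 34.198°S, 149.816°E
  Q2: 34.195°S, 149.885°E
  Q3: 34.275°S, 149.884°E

Q1 at 34.198°S, 149.816°E:
  R1: √((-0.011·111.32)² + (0.023·92.06)²) = √(1.49945 + 4.48330) = 2.446 km
  R2: √((0.051·111.32)² + (0.096·92.06)²) = √(32.23196 + 78.10600) = 10.504 km
  R3: √((-0.062·111.32)² + (0.030·92.06)²) = √(47.63540 + 7.62754) = 7.434 km
  → nearest: R1 (2.446 km)
Q2 at 34.195°S, 149.885°E:
  R1: √((-0.014·111.32)² + (-0.046·92.06)²) = √(2.42886 + 17.93319) = 4.512 km
  R2: √((0.048·111.32)² + (0.027·92.06)²) = √(28.55150 + 6.17831) = 5.893 km
  R3: √((-0.065·111.32)² + (-0.039·92.06)²) = √(52.35680 + 12.89054) = 8.078 km
  → nearest: R1 (4.512 km)
Q3 at 34.275°S, 149.884°E:
  R1: √((0.066·111.32)² + (-0.045·92.06)²) = √(53.98017 + 17.16196) = 8.435 km
  R2: √((0.128·111.32)² + (0.028·92.06)²) = √(203.03286 + 6.64443) = 14.480 km
  R3: √((0.015·111.32)² + (-0.038·92.06)²) = √(2.78823 + 12.23796) = 3.876 km
  → nearest: R3 (3.876 km)

Q1→R1; Q2→R1; Q3→R3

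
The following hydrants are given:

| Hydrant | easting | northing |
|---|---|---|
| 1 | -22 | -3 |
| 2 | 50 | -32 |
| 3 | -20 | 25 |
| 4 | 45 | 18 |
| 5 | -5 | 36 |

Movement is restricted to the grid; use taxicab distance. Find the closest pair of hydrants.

Pairwise distances:
3–5: 26
1–3: 30
2–4: 55
1–5: 56
4–5: 68
3–4: 72
1–4: 88
1–2: 101
2–5: 123
2–3: 127
Closest pair: 3–5 at 26.

3 and 5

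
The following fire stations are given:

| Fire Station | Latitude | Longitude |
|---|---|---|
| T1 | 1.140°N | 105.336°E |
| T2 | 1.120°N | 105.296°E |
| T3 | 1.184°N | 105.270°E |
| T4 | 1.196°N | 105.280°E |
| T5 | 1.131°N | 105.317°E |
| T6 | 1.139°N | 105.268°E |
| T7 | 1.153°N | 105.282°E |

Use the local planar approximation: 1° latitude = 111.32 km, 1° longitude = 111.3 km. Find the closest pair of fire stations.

Pairwise distances:
T3–T4: 1.739 km
T6–T7: 2.204 km
T1–T5: 2.340 km
T2–T5: 2.639 km
T3–T7: 3.700 km
T2–T6: 3.766 km
T2–T7: 3.990 km
T5–T7: 4.601 km
T4–T7: 4.792 km
T1–T2: 4.978 km
T3–T6: 5.014 km
T5–T6: 5.526 km
T1–T7: 6.182 km
T4–T6: 6.484 km
T1–T6: 7.569 km
T2–T3: 7.690 km
T3–T5: 7.885 km
T4–T5: 8.326 km
T2–T4: 8.646 km
T1–T4: 8.815 km
T1–T3: 8.829 km
Closest pair: T3–T4 at 1.739 km.

T3 and T4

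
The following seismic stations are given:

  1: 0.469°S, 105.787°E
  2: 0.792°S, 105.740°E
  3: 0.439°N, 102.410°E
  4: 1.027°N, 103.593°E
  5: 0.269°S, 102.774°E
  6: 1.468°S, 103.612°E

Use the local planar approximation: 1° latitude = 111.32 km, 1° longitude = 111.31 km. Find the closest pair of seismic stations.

1 and 2

Pairwise distances:
1–2: 36.335 km
1–3: 389.247 km
1–4: 295.592 km
1–5: 336.115 km
1–6: 266.420 km
2–3: 395.182 km
2–4: 313.234 km
2–5: 335.240 km
2–6: 248.534 km
3–4: 147.051 km
3–5: 88.619 km
3–6: 250.932 km
4–5: 170.660 km
4–6: 277.751 km
5–6: 162.836 km
Closest pair: 1–2 at 36.335 km.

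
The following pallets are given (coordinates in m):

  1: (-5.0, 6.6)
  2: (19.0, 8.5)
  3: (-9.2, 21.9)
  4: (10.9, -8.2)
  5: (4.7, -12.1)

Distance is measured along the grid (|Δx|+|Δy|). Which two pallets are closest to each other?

Pairwise distances:
1–2: |24.0| + |1.9| = 24.0 + 1.9 = 25.9 m
1–3: |-4.2| + |15.3| = 4.2 + 15.3 = 19.5 m
1–4: |15.9| + |-14.8| = 15.9 + 14.8 = 30.7 m
1–5: |9.7| + |-18.7| = 9.7 + 18.7 = 28.4 m
2–3: |-28.2| + |13.4| = 28.2 + 13.4 = 41.6 m
2–4: |-8.1| + |-16.7| = 8.1 + 16.7 = 24.8 m
2–5: |-14.3| + |-20.6| = 14.3 + 20.6 = 34.9 m
3–4: |20.1| + |-30.1| = 20.1 + 30.1 = 50.2 m
3–5: |13.9| + |-34.0| = 13.9 + 34.0 = 47.9 m
4–5: |-6.2| + |-3.9| = 6.2 + 3.9 = 10.1 m
Closest pair: 4–5 at 10.1 m.

4 and 5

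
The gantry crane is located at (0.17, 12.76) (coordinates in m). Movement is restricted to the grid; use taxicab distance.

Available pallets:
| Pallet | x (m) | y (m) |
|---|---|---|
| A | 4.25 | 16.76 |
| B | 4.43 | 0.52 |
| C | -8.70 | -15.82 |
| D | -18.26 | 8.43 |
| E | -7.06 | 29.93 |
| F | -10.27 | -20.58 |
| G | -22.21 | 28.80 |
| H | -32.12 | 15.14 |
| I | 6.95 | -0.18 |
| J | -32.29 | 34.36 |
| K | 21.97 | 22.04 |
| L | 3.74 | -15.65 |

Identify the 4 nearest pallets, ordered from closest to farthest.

Distances from (0.17, 12.76):
A: |4.08| + |4.00| = 4.08 + 4.00 = 8.08 m
B: |4.26| + |-12.24| = 4.26 + 12.24 = 16.50 m
C: |-8.87| + |-28.58| = 8.87 + 28.58 = 37.45 m
D: |-18.43| + |-4.33| = 18.43 + 4.33 = 22.76 m
E: |-7.23| + |17.17| = 7.23 + 17.17 = 24.40 m
F: |-10.44| + |-33.34| = 10.44 + 33.34 = 43.78 m
G: |-22.38| + |16.04| = 22.38 + 16.04 = 38.42 m
H: |-32.29| + |2.38| = 32.29 + 2.38 = 34.67 m
I: |6.78| + |-12.94| = 6.78 + 12.94 = 19.72 m
J: |-32.46| + |21.60| = 32.46 + 21.60 = 54.06 m
K: |21.80| + |9.28| = 21.80 + 9.28 = 31.08 m
L: |3.57| + |-28.41| = 3.57 + 28.41 = 31.98 m
Sorted: A (8.08 m) < B (16.50 m) < I (19.72 m) < D (22.76 m) < E (24.40 m) < K (31.08 m) < …

A, B, I, D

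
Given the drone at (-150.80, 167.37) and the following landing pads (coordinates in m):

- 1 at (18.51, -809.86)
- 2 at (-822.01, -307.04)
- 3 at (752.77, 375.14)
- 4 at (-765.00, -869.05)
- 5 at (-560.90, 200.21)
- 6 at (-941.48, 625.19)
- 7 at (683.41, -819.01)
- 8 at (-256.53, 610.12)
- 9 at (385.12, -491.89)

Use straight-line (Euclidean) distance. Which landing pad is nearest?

Distances from (-150.80, 167.37):
1: √((169.31)² + (-977.23)²) = √(28665.8761 + 954978.4729) = 991.79 m
2: √((-671.21)² + (-474.41)²) = √(450522.8641 + 225064.8481) = 821.94 m
3: √((903.57)² + (207.77)²) = √(816438.7449 + 43168.3729) = 927.15 m
4: √((-614.20)² + (-1036.42)²) = √(377241.6400 + 1074166.4164) = 1204.74 m
5: √((-410.10)² + (32.84)²) = √(168182.0100 + 1078.4656) = 411.41 m
6: √((-790.68)² + (457.82)²) = √(625174.8624 + 209599.1524) = 913.66 m
7: √((834.21)² + (-986.38)²) = √(695906.3241 + 972945.5044) = 1291.84 m
8: √((-105.73)² + (442.75)²) = √(11178.8329 + 196027.5625) = 455.20 m
9: √((535.92)² + (-659.26)²) = √(287210.2464 + 434623.7476) = 849.61 m
Minimum: 5 at 411.41 m.

5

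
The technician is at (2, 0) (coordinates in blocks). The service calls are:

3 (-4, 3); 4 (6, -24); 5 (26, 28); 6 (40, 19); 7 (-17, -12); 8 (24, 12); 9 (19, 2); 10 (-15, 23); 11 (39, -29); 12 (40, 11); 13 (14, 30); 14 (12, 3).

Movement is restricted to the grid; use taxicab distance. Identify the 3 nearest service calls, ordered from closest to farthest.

3, 14, 9

Distances from (2, 0):
3: |-6| + |3| = 6 + 3 = 9 blocks
4: |4| + |-24| = 4 + 24 = 28 blocks
5: |24| + |28| = 24 + 28 = 52 blocks
6: |38| + |19| = 38 + 19 = 57 blocks
7: |-19| + |-12| = 19 + 12 = 31 blocks
8: |22| + |12| = 22 + 12 = 34 blocks
9: |17| + |2| = 17 + 2 = 19 blocks
10: |-17| + |23| = 17 + 23 = 40 blocks
11: |37| + |-29| = 37 + 29 = 66 blocks
12: |38| + |11| = 38 + 11 = 49 blocks
13: |12| + |30| = 12 + 30 = 42 blocks
14: |10| + |3| = 10 + 3 = 13 blocks
Sorted: 3 (9 blocks) < 14 (13 blocks) < 9 (19 blocks) < 4 (28 blocks) < 7 (31 blocks) < …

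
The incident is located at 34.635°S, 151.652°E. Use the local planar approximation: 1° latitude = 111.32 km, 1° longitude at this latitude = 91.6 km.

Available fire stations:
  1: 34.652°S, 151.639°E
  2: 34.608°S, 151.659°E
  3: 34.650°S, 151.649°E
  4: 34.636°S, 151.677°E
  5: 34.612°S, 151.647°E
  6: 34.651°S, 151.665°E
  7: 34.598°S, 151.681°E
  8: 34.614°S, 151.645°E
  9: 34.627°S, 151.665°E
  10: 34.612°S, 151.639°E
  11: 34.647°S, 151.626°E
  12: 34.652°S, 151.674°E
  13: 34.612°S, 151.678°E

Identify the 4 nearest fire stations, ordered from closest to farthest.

9, 3, 6, 1

Distances from 34.635°S, 151.652°E:
1: √((-0.017·111.32)² + (-0.013·91.6)²) = √(3.58133 + 1.41800) = 2.236 km
2: √((0.027·111.32)² + (0.007·91.6)²) = √(9.03387 + 0.41114) = 3.073 km
3: √((-0.015·111.32)² + (-0.003·91.6)²) = √(2.78823 + 0.07552) = 1.692 km
4: √((-0.001·111.32)² + (0.025·91.6)²) = √(0.01239 + 5.24410) = 2.293 km
5: √((0.023·111.32)² + (-0.005·91.6)²) = √(6.55544 + 0.20976) = 2.601 km
6: √((-0.016·111.32)² + (0.013·91.6)²) = √(3.17239 + 1.41800) = 2.143 km
7: √((0.037·111.32)² + (0.029·91.6)²) = √(16.96484 + 7.05646) = 4.901 km
8: √((0.021·111.32)² + (-0.007·91.6)²) = √(5.46493 + 0.41114) = 2.424 km
9: √((0.008·111.32)² + (0.013·91.6)²) = √(0.79310 + 1.41800) = 1.487 km
10: √((0.023·111.32)² + (-0.013·91.6)²) = √(6.55544 + 1.41800) = 2.824 km
11: √((-0.012·111.32)² + (-0.026·91.6)²) = √(1.78447 + 5.67202) = 2.731 km
12: √((-0.017·111.32)² + (0.022·91.6)²) = √(3.58133 + 4.06103) = 2.764 km
13: √((0.023·111.32)² + (0.026·91.6)²) = √(6.55544 + 5.67202) = 3.497 km
Sorted: 9 (1.487 km) < 3 (1.692 km) < 6 (2.143 km) < 1 (2.236 km) < 4 (2.293 km) < 8 (2.424 km) < …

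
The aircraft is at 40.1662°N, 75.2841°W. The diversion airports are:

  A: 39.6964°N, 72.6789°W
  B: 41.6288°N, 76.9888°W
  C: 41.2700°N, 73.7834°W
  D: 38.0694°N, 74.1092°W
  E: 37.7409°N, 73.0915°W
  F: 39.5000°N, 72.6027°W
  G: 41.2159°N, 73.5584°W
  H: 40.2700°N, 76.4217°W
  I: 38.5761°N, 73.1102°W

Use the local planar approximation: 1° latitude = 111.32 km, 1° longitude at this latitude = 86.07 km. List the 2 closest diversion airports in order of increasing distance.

H, C

Distances from 40.1662°N, 75.2841°W:
A: √((-0.4698·111.32)² + (2.6052·86.07)²) = √(2735.095029 + 50278.897372) = 230.2477 km
B: √((1.4626·111.32)² + (-1.7047·86.07)²) = √(26509.255656 + 21527.793962) = 219.1736 km
C: √((1.1038·111.32)² + (1.5007·86.07)²) = √(15098.269557 + 16683.661549) = 178.2749 km
D: √((-2.0968·111.32)² + (1.1749·86.07)²) = √(54482.924486 + 10225.991174) = 254.3795 km
E: √((-2.4253·111.32)² + (2.1926·86.07)²) = √(72891.574083 + 35614.137039) = 329.4021 km
F: √((-0.6662·111.32)² + (2.6814·86.07)²) = √(5499.910877 + 53263.146178) = 242.4109 km
G: √((1.0497·111.32)² + (1.7257·86.07)²) = √(13654.531062 + 22061.457664) = 188.9867 km
H: √((0.1038·111.32)² + (-1.1376·86.07)²) = √(133.518395 + 9587.001001) = 98.5927 km
I: √((-1.5901·111.32)² + (2.1739·86.07)²) = √(31332.516027 + 35009.243874) = 257.5689 km
Sorted: H (98.5927 km) < C (178.2749 km) < G (188.9867 km) < B (219.1736 km) < …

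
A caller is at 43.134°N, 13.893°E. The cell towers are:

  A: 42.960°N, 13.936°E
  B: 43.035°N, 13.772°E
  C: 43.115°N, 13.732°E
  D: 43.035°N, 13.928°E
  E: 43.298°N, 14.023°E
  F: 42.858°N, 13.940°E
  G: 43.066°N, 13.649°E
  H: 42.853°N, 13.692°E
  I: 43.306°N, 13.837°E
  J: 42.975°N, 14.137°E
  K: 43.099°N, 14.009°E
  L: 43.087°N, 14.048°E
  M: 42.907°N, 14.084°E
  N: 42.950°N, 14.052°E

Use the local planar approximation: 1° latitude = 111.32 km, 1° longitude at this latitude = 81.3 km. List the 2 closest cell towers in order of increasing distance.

Distances from 43.134°N, 13.893°E:
A: √((-0.174·111.32)² + (0.043·81.3)²) = √(375.18450 + 12.22132) = 19.683 km
B: √((-0.099·111.32)² + (-0.121·81.3)²) = √(121.45539 + 96.77247) = 14.773 km
C: √((-0.019·111.32)² + (-0.161·81.3)²) = √(4.47356 + 171.32977) = 13.259 km
D: √((-0.099·111.32)² + (0.035·81.3)²) = √(121.45539 + 8.09687) = 11.382 km
E: √((0.164·111.32)² + (0.130·81.3)²) = √(333.29906 + 111.70376) = 21.095 km
F: √((-0.276·111.32)² + (0.047·81.3)²) = √(943.98384 + 14.60081) = 30.961 km
G: √((-0.068·111.32)² + (-0.244·81.3)²) = √(57.30127 + 393.51450) = 21.232 km
H: √((-0.281·111.32)² + (-0.201·81.3)²) = √(978.49596 + 267.03809) = 35.292 km
I: √((0.172·111.32)² + (-0.056·81.3)²) = √(366.60914 + 20.72799) = 19.681 km
J: √((-0.159·111.32)² + (0.244·81.3)²) = √(313.28575 + 393.51450) = 26.586 km
K: √((-0.035·111.32)² + (0.116·81.3)²) = √(15.18037 + 88.93999) = 10.204 km
L: √((-0.047·111.32)² + (0.155·81.3)²) = √(27.37424 + 158.79780) = 13.644 km
M: √((-0.227·111.32)² + (0.191·81.3)²) = √(638.55471 + 241.12810) = 29.659 km
N: √((-0.184·111.32)² + (0.159·81.3)²) = √(419.54837 + 167.09957) = 24.221 km
Sorted: K (10.204 km) < D (11.382 km) < C (13.259 km) < L (13.644 km) < …

K, D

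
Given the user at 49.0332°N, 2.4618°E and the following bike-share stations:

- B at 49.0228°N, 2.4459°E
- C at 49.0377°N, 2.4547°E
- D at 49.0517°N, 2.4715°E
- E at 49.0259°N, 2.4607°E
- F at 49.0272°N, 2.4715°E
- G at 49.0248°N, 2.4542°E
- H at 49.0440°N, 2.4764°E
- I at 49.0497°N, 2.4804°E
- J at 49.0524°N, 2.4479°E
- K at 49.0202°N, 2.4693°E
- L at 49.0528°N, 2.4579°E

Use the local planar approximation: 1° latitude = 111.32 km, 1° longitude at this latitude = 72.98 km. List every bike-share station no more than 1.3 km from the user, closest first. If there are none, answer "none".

C, E, F, G

Distances from 49.0332°N, 2.4618°E:
B: √((-0.0104·111.32)² + (-0.0159·72.98)²) = √(1.340334 + 1.346486) = 1.6392 km
C: √((0.0045·111.32)² + (-0.0071·72.98)²) = √(0.250941 + 0.268488) = 0.7207 km
D: √((0.0185·111.32)² + (0.0097·72.98)²) = √(4.241211 + 0.501131) = 2.1777 km
E: √((-0.0073·111.32)² + (-0.0011·72.98)²) = √(0.660377 + 0.006445) = 0.8166 km
F: √((-0.0060·111.32)² + (0.0097·72.98)²) = √(0.446117 + 0.501131) = 0.9733 km
G: √((-0.0084·111.32)² + (-0.0076·72.98)²) = √(0.874390 + 0.307634) = 1.0872 km
H: √((0.0108·111.32)² + (0.0146·72.98)²) = √(1.445419 + 1.135307) = 1.6065 km
I: √((0.0165·111.32)² + (0.0186·72.98)²) = √(3.373761 + 1.842611) = 2.2839 km
J: √((0.0192·111.32)² + (-0.0139·72.98)²) = √(4.568239 + 1.029052) = 2.3659 km
K: √((-0.0130·111.32)² + (0.0075·72.98)²) = √(2.094272 + 0.299592) = 1.5472 km
L: √((0.0196·111.32)² + (-0.0039·72.98)²) = √(4.760565 + 0.081010) = 2.2004 km
Threshold 1.3 km: C (0.7207 km), E (0.8166 km), F (0.9733 km), G (1.0872 km) are within range.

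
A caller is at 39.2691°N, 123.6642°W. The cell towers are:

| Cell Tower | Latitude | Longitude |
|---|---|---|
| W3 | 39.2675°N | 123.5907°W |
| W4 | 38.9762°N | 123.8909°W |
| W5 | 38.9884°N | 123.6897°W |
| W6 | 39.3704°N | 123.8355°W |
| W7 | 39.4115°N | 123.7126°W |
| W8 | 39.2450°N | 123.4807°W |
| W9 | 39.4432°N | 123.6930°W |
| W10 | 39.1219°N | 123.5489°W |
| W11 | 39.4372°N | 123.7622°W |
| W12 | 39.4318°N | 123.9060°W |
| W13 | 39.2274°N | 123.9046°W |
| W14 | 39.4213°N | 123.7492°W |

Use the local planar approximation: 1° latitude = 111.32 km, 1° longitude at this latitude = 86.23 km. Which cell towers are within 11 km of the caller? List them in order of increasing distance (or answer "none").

W3

Distances from 39.2691°N, 123.6642°W:
W3: √((-0.0016·111.32)² + (0.0735·86.23)²) = √(0.031724 + 40.169040) = 6.3404 km
W4: √((-0.2929·111.32)² + (-0.2267·86.23)²) = √(1063.126977 + 382.137636) = 38.0166 km
W5: √((-0.2807·111.32)² + (-0.0255·86.23)²) = √(976.407756 + 4.835007) = 31.3248 km
W6: √((0.1013·111.32)² + (-0.1713·86.23)²) = √(127.164324 + 218.188320) = 18.5837 km
W7: √((0.1424·111.32)² + (-0.0484·86.23)²) = √(251.284889 + 17.418369) = 16.3922 km
W8: √((-0.0241·111.32)² + (0.1835·86.23)²) = √(7.197480 + 250.373816) = 16.0490 km
W9: √((0.1741·111.32)² + (-0.0288·86.23)²) = √(375.615874 + 6.167395) = 19.5393 km
W10: √((-0.1472·111.32)² + (0.1153·86.23)²) = √(268.510959 + 98.849707) = 19.1667 km
W11: √((0.1681·111.32)² + (-0.0980·86.23)²) = √(350.172327 + 71.411626) = 20.5325 km
W12: √((0.1627·111.32)² + (-0.2418·86.23)²) = √(328.035995 + 434.739764) = 27.6184 km
W13: √((-0.0417·111.32)² + (-0.2404·86.23)²) = √(21.548572 + 429.720130) = 21.2431 km
W14: √((0.1522·111.32)² + (-0.0850·86.23)²) = √(287.061996 + 53.722303) = 18.4603 km
Threshold 11 km: W3 (6.3404 km) is within range.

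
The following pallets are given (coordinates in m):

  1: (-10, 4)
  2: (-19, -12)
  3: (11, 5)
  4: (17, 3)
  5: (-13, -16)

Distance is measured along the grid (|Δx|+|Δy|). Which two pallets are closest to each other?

3 and 4

Pairwise distances:
1–2: 25 m
1–3: 22 m
1–4: 28 m
1–5: 23 m
2–3: 47 m
2–4: 51 m
2–5: 10 m
3–4: 8 m
3–5: 45 m
4–5: 49 m
Closest pair: 3–4 at 8 m.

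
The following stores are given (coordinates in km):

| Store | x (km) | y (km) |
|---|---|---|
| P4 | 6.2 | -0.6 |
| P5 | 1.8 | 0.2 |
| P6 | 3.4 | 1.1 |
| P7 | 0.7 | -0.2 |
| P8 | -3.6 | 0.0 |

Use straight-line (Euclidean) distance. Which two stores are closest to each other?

Pairwise distances:
P4–P5: 4.5 km
P4–P6: 3.3 km
P4–P7: 5.5 km
P4–P8: 9.8 km
P5–P6: 1.8 km
P5–P7: 1.2 km
P5–P8: 5.4 km
P6–P7: 3.0 km
P6–P8: 7.1 km
P7–P8: 4.3 km
Closest pair: P5–P7 at 1.2 km.

P5 and P7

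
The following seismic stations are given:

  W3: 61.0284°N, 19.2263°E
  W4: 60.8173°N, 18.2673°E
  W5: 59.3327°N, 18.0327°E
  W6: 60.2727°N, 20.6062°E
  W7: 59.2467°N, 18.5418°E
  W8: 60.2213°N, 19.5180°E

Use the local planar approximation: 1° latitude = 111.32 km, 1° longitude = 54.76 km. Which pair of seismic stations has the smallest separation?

Pairwise distances:
W5–W7: 29.4763 km
W3–W4: 57.5330 km
W6–W8: 59.8639 km
W3–W8: 91.2553 km
W4–W8: 95.3548 km
W3–W6: 113.0785 km
W7–W8: 120.9472 km
W5–W8: 128.0638 km
W4–W6: 141.7018 km
W6–W7: 160.6998 km
W4–W5: 165.7642 km
W4–W7: 175.4842 km
W5–W6: 175.5264 km
W3–W5: 199.7611 km
W3–W7: 201.8497 km
Closest pair: W5–W7 at 29.4763 km.

W5 and W7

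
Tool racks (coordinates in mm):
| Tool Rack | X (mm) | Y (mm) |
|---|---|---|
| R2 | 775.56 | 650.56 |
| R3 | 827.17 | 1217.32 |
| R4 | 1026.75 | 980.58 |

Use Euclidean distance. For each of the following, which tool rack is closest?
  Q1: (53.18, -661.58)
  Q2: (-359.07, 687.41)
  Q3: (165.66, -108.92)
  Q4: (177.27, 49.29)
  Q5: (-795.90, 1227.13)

Q1 at (53.18, -661.58):
  R2: 1497.85 mm
  R3: 2032.07 mm
  R4: 1909.06 mm
  → nearest: R2 (1497.85 mm)
Q2 at (-359.07, 687.41):
  R2: 1135.23 mm
  R3: 1299.22 mm
  R4: 1416.49 mm
  → nearest: R2 (1135.23 mm)
Q3 at (165.66, -108.92):
  R2: 974.06 mm
  R3: 1482.06 mm
  R4: 1388.70 mm
  → nearest: R2 (974.06 mm)
Q4 at (177.27, 49.29):
  R2: 848.22 mm
  R3: 1336.66 mm
  R4: 1260.52 mm
  → nearest: R2 (848.22 mm)
Q5 at (-795.90, 1227.13):
  R2: 1673.89 mm
  R3: 1623.10 mm
  R4: 1839.25 mm
  → nearest: R3 (1623.10 mm)

Q1→R2; Q2→R2; Q3→R2; Q4→R2; Q5→R3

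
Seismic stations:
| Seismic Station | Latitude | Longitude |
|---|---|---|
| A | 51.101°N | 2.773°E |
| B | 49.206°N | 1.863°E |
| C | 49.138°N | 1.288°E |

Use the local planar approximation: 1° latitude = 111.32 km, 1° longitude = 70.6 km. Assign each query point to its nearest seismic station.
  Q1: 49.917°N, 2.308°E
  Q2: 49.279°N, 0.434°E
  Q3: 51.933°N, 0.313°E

Q1→B; Q2→C; Q3→A

Q1 at 49.917°N, 2.308°E:
  A: 135.830 km
  B: 85.156 km
  C: 112.720 km
  → nearest: B (85.156 km)
Q2 at 49.279°N, 0.434°E:
  A: 261.547 km
  B: 101.214 km
  C: 62.302 km
  → nearest: C (62.302 km)
Q3 at 51.933°N, 0.313°E:
  A: 196.829 km
  B: 322.691 km
  C: 318.663 km
  → nearest: A (196.829 km)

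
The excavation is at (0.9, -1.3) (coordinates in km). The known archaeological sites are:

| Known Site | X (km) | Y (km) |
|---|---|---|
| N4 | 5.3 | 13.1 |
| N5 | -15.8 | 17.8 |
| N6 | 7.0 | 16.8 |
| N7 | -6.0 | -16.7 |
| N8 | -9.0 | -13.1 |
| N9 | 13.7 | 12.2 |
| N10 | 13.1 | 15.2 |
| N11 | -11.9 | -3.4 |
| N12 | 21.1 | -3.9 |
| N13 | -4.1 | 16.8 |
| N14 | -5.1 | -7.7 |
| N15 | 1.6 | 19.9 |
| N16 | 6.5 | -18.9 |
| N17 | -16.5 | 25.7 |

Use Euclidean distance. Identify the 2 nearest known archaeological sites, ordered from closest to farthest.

N14, N11

Distances from (0.9, -1.3):
N4: √((4.4)² + (14.4)²) = √(19.360 + 207.360) = 15.1 km
N5: √((-16.7)² + (19.1)²) = √(278.890 + 364.810) = 25.4 km
N6: √((6.1)² + (18.1)²) = √(37.210 + 327.610) = 19.1 km
N7: √((-6.9)² + (-15.4)²) = √(47.610 + 237.160) = 16.9 km
N8: √((-9.9)² + (-11.8)²) = √(98.010 + 139.240) = 15.4 km
N9: √((12.8)² + (13.5)²) = √(163.840 + 182.250) = 18.6 km
N10: √((12.2)² + (16.5)²) = √(148.840 + 272.250) = 20.5 km
N11: √((-12.8)² + (-2.1)²) = √(163.840 + 4.410) = 13.0 km
N12: √((20.2)² + (-2.6)²) = √(408.040 + 6.760) = 20.4 km
N13: √((-5.0)² + (18.1)²) = √(25.000 + 327.610) = 18.8 km
N14: √((-6.0)² + (-6.4)²) = √(36.000 + 40.960) = 8.8 km
N15: √((0.7)² + (21.2)²) = √(0.490 + 449.440) = 21.2 km
N16: √((5.6)² + (-17.6)²) = √(31.360 + 309.760) = 18.5 km
N17: √((-17.4)² + (27.0)²) = √(302.760 + 729.000) = 32.1 km
Sorted: N14 (8.8 km) < N11 (13.0 km) < N4 (15.1 km) < N8 (15.4 km) < …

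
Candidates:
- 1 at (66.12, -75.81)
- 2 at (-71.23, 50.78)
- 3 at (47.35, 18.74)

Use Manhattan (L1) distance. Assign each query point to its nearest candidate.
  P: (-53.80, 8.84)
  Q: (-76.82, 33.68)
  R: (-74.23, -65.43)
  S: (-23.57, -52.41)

P at (-53.80, 8.84):
  1: |119.92| + |-84.65| = 119.92 + 84.65 = 204.57
  2: |-17.43| + |41.94| = 17.43 + 41.94 = 59.37
  3: |101.15| + |9.90| = 101.15 + 9.90 = 111.05
  → nearest: 2 (59.37)
Q at (-76.82, 33.68):
  1: |142.94| + |-109.49| = 142.94 + 109.49 = 252.43
  2: |5.59| + |17.10| = 5.59 + 17.10 = 22.69
  3: |124.17| + |-14.94| = 124.17 + 14.94 = 139.11
  → nearest: 2 (22.69)
R at (-74.23, -65.43):
  1: |140.35| + |-10.38| = 140.35 + 10.38 = 150.73
  2: |3.00| + |116.21| = 3.00 + 116.21 = 119.21
  3: |121.58| + |84.17| = 121.58 + 84.17 = 205.75
  → nearest: 2 (119.21)
S at (-23.57, -52.41):
  1: |89.69| + |-23.40| = 89.69 + 23.40 = 113.09
  2: |-47.66| + |103.19| = 47.66 + 103.19 = 150.85
  3: |70.92| + |71.15| = 70.92 + 71.15 = 142.07
  → nearest: 1 (113.09)

P→2; Q→2; R→2; S→1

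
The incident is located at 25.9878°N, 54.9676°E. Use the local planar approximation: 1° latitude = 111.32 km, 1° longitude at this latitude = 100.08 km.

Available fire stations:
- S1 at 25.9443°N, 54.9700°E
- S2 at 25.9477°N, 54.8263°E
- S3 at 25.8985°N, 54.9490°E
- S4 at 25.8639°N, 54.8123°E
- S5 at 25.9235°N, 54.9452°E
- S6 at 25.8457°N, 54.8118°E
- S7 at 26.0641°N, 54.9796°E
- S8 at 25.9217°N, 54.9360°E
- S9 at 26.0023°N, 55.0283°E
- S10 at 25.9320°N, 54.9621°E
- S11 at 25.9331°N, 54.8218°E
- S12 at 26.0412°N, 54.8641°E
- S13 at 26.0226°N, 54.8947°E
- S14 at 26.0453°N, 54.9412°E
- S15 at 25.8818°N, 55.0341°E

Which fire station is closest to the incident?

Distances from 25.9878°N, 54.9676°E:
S1: 4.8484 km
S2: 14.8291 km
S3: 10.1137 km
S4: 20.7798 km
S5: 7.5007 km
S6: 22.2115 km
S7: 8.5782 km
S8: 8.0091 km
S9: 6.2856 km
S10: 6.2360 km
S11: 15.8112 km
S12: 11.9428 km
S13: 8.2605 km
S14: 6.9248 km
S15: 13.5474 km
Minimum: S1 at 4.8484 km.

S1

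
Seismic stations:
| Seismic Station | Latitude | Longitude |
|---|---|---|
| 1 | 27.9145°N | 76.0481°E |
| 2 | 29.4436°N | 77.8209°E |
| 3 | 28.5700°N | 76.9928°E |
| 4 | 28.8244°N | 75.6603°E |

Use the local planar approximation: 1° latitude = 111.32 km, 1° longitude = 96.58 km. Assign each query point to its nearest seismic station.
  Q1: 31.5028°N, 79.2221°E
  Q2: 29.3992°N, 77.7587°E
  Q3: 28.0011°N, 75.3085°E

Q1 at 31.5028°N, 79.2221°E:
  1: √((-3.5883·111.32)² + (-3.1740·96.58)²) = √(159559.947789 + 93969.787978) = 503.5174 km
  2: √((-2.0592·111.32)² + (-1.4012·96.58)²) = √(52546.458918 + 18313.639436) = 266.1956 km
  3: √((-2.9328·111.32)² + (-2.2293·96.58)²) = √(106588.730717 + 46356.584930) = 391.0822 km
  4: √((-2.6784·111.32)² + (-3.5618·96.58)²) = √(88899.080284 + 118335.067074) = 455.2298 km
  → nearest: 2 (266.1956 km)
Q2 at 29.3992°N, 77.7587°E:
  1: √((-1.4847·111.32)² + (-1.7106·96.58)²) = √(27316.421940 + 27294.260834) = 233.6893 km
  2: √((0.0444·111.32)² + (0.0622·96.58)²) = √(24.429374 + 36.087365) = 7.7793 km
  3: √((-0.8292·111.32)² + (-0.7659·96.58)²) = √(8520.498065 + 5471.652919) = 118.2884 km
  4: √((-0.5748·111.32)² + (-2.0984·96.58)²) = √(4094.302384 + 41072.482883) = 212.5248 km
  → nearest: 2 (7.7793 km)
Q3 at 28.0011°N, 75.3085°E:
  1: √((-0.0866·111.32)² + (0.7396·96.58)²) = √(92.935615 + 5102.326045) = 72.0782 km
  2: √((1.4425·111.32)² + (2.5124·96.58)²) = √(25785.647357 + 58877.853903) = 290.9699 km
  3: √((0.5689·111.32)² + (1.6843·96.58)²) = √(4010.682314 + 26461.429346) = 174.5626 km
  4: √((0.8233·111.32)² + (0.3518·96.58)²) = √(8399.677775 + 1154.425928) = 97.7451 km
  → nearest: 1 (72.0782 km)

Q1→2; Q2→2; Q3→1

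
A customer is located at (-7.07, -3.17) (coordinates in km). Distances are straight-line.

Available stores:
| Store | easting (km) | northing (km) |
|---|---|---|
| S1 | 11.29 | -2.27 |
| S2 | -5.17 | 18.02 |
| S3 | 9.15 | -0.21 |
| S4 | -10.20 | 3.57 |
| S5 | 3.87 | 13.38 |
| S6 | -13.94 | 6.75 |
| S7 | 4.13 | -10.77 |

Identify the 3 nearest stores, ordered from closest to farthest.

Distances from (-7.07, -3.17):
S1: √((18.36)² + (0.90)²) = √(337.0896 + 0.8100) = 18.38 km
S2: √((1.90)² + (21.19)²) = √(3.6100 + 449.0161) = 21.28 km
S3: √((16.22)² + (2.96)²) = √(263.0884 + 8.7616) = 16.49 km
S4: √((-3.13)² + (6.74)²) = √(9.7969 + 45.4276) = 7.43 km
S5: √((10.94)² + (16.55)²) = √(119.6836 + 273.9025) = 19.84 km
S6: √((-6.87)² + (9.92)²) = √(47.1969 + 98.4064) = 12.07 km
S7: √((11.20)² + (-7.60)²) = √(125.4400 + 57.7600) = 13.54 km
Sorted: S4 (7.43 km) < S6 (12.07 km) < S7 (13.54 km) < S3 (16.49 km) < S1 (18.38 km) < …

S4, S6, S7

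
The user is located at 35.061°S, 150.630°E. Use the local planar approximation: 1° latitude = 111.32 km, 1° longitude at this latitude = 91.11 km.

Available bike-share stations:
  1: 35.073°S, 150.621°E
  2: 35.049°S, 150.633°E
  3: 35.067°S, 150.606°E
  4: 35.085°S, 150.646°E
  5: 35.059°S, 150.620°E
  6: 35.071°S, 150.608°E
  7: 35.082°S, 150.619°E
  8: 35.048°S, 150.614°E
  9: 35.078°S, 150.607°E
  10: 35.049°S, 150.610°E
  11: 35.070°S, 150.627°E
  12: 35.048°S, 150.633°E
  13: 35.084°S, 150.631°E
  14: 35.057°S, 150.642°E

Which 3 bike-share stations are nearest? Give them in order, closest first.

5, 11, 14

Distances from 35.061°S, 150.630°E:
1: 1.567 km
2: 1.364 km
3: 2.286 km
4: 3.044 km
5: 0.938 km
6: 2.293 km
7: 2.543 km
8: 2.054 km
9: 2.824 km
10: 2.259 km
11: 1.038 km
12: 1.473 km
13: 2.562 km
14: 1.181 km
Sorted: 5 (0.938 km) < 11 (1.038 km) < 14 (1.181 km) < 2 (1.364 km) < 12 (1.473 km) < …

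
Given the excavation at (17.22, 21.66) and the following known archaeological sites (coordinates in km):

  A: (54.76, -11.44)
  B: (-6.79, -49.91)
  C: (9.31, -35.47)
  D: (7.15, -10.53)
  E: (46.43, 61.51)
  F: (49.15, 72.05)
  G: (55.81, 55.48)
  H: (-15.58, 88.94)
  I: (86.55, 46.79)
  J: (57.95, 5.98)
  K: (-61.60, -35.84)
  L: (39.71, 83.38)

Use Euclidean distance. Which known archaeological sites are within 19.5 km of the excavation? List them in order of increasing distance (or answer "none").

Distances from (17.22, 21.66):
A: 50.05 km
B: 75.49 km
C: 57.67 km
D: 33.73 km
E: 49.41 km
F: 59.65 km
G: 51.31 km
H: 74.85 km
I: 73.74 km
J: 43.64 km
K: 97.56 km
L: 65.69 km
Threshold 19.5 km: none within range.

none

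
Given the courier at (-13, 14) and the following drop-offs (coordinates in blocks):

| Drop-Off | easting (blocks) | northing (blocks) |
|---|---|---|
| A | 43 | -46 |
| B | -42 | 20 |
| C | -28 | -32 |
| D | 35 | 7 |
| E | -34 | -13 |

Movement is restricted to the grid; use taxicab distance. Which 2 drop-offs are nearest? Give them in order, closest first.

Distances from (-13, 14):
A: 116 blocks
B: 35 blocks
C: 61 blocks
D: 55 blocks
E: 48 blocks
Sorted: B (35 blocks) < E (48 blocks) < D (55 blocks) < C (61 blocks) < …

B, E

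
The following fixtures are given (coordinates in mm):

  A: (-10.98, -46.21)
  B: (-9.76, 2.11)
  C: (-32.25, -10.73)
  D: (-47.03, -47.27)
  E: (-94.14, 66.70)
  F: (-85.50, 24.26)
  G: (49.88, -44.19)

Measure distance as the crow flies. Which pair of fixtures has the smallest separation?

Pairwise distances:
A–B: 48.34 mm
A–C: 41.37 mm
A–D: 36.07 mm
A–E: 140.23 mm
A–F: 102.56 mm
A–G: 60.89 mm
B–C: 25.90 mm
B–D: 61.87 mm
B–E: 106.26 mm
B–F: 78.91 mm
B–G: 75.50 mm
C–D: 39.42 mm
C–E: 99.13 mm
C–F: 63.72 mm
C–G: 88.68 mm
D–E: 123.32 mm
D–F: 81.22 mm
D–G: 96.96 mm
E–F: 43.31 mm
E–G: 181.76 mm
F–G: 151.70 mm
Closest pair: B–C at 25.90 mm.

B and C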